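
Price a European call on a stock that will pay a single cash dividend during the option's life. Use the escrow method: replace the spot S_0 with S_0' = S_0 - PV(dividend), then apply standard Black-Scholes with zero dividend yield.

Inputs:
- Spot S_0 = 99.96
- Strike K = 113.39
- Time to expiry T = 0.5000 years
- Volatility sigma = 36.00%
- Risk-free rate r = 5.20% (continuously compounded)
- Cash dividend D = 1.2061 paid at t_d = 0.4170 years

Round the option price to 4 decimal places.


PV(D) = D * exp(-r * t_d) = 1.2061 * 0.97854941 = 1.18022844
S_0' = S_0 - PV(D) = 99.9600 - 1.18022844 = 98.77977156
d1 = (ln(S_0'/K) + (r + sigma^2/2)*T) / (sigma*sqrt(T)) = -0.31246405
d2 = d1 - sigma*sqrt(T) = -0.56702249
exp(-rT) = 0.97433509
N(d1) = 0.37734394; N(d2) = 0.28534945
C = S_0' * N(d1) - K * exp(-rT) * N(d2) = 98.77977156 * 0.37734394 - 113.3900 * 0.97433509 * 0.28534945 = 5.7486

Answer: Price = 5.7486


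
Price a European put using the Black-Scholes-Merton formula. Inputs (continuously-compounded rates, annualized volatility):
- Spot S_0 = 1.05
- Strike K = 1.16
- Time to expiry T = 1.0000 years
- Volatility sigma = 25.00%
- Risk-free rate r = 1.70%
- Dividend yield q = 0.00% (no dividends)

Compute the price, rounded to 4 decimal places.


Answer: Price = 0.1600

Derivation:
d1 = (ln(S/K) + (r - q + 0.5*sigma^2) * T) / (sigma * sqrt(T)) = -0.20551936
d2 = d1 - sigma * sqrt(T) = -0.45551936
exp(-rT) = 0.98314368; exp(-qT) = 1.00000000
P = K * exp(-rT) * N(-d2) - S_0 * exp(-qT) * N(-d1)
N(-d1) = 0.58141681; N(-d2) = 0.67563218
P = 1.1600 * 0.98314368 * 0.67563218 - 1.0500 * 1.00000000 * 0.58141681 = 0.1600


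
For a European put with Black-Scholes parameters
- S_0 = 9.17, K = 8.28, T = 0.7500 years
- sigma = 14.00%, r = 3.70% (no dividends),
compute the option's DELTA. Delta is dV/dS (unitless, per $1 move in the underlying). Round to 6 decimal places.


d1 = 1.1315596622; d2 = 1.0103161057
phi(d1) = 0.2103143069; exp(-qT) = 1.0000000000; exp(-rT) = 0.9726314943
N(-d1) = 0.1289098035
Delta = -exp(-qT) * N(-d1) = -1.0000000000 * 0.1289098035 = -0.128910

Answer: Delta = -0.128910


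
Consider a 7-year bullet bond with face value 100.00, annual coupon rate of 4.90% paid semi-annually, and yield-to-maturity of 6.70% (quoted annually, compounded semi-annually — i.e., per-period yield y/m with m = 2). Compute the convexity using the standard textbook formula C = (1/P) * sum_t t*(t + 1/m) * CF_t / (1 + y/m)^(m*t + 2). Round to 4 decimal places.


Answer: Convexity = 39.4302

Derivation:
Coupon per period c = face * coupon_rate / m = 2.450000
Periods per year m = 2; per-period yield y/m = 0.033500
Number of cashflows N = 14
Cashflows (t years, CF_t, discount factor 1/(1+y/m)^(m*t), PV):
  t = 0.5000: CF_t = 2.450000, DF = 0.967586, PV = 2.370585
  t = 1.0000: CF_t = 2.450000, DF = 0.936222, PV = 2.293745
  t = 1.5000: CF_t = 2.450000, DF = 0.905876, PV = 2.219395
  t = 2.0000: CF_t = 2.450000, DF = 0.876512, PV = 2.147455
  t = 2.5000: CF_t = 2.450000, DF = 0.848101, PV = 2.077848
  t = 3.0000: CF_t = 2.450000, DF = 0.820611, PV = 2.010496
  t = 3.5000: CF_t = 2.450000, DF = 0.794011, PV = 1.945327
  t = 4.0000: CF_t = 2.450000, DF = 0.768274, PV = 1.882271
  t = 4.5000: CF_t = 2.450000, DF = 0.743371, PV = 1.821259
  t = 5.0000: CF_t = 2.450000, DF = 0.719275, PV = 1.762225
  t = 5.5000: CF_t = 2.450000, DF = 0.695961, PV = 1.705104
  t = 6.0000: CF_t = 2.450000, DF = 0.673402, PV = 1.649834
  t = 6.5000: CF_t = 2.450000, DF = 0.651574, PV = 1.596356
  t = 7.0000: CF_t = 102.450000, DF = 0.630454, PV = 64.589992
Price P = sum_t PV_t = 90.071893
Convexity numerator sum_t t*(t + 1/m) * CF_t / (1+y/m)^(m*t + 2):
  t = 0.5000: term = 1.109698
  t = 1.0000: term = 3.221183
  t = 1.5000: term = 6.233543
  t = 2.0000: term = 10.052480
  t = 2.5000: term = 14.589956
  t = 3.0000: term = 19.763849
  t = 3.5000: term = 25.497629
  t = 4.0000: term = 31.720044
  t = 4.5000: term = 38.364833
  t = 5.0000: term = 45.370442
  t = 5.5000: term = 52.679758
  t = 6.0000: term = 60.239861
  t = 6.5000: term = 68.001778
  t = 7.0000: term = 3174.706424
Convexity = (1/P) * sum = 3551.551476 / 90.071893 = 39.430186


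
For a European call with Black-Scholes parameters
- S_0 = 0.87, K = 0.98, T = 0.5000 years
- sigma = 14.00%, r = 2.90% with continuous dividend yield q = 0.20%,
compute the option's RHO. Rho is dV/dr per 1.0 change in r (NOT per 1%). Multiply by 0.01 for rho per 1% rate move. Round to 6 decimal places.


d1 = -1.0168130865; d2 = -1.1158080359
phi(d1) = 0.2379028315; exp(-qT) = 0.9990004998; exp(-rT) = 0.9856046187
N(d2) = 0.1322521567
Rho = K*T*exp(-rT)*N(d2) = 0.9800 * 0.5000 * 0.9856046187 * 0.1322521567 = 0.063871

Answer: Rho = 0.063871


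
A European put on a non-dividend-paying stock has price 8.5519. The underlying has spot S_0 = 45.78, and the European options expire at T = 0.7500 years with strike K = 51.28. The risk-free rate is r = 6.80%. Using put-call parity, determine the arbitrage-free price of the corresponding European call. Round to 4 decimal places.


Put-call parity: C - P = S_0 * exp(-qT) - K * exp(-rT).
S_0 * exp(-qT) = 45.7800 * 1.00000000 = 45.78000000
K * exp(-rT) = 51.2800 * 0.95027867 = 48.73029022
C = P + S*exp(-qT) - K*exp(-rT)
C = 8.5519 + 45.78000000 - 48.73029022 = 5.6016

Answer: Call price = 5.6016


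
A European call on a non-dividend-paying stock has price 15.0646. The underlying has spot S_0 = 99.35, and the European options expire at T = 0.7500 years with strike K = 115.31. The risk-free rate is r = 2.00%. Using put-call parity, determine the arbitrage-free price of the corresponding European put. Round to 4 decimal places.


Answer: Put price = 29.3079

Derivation:
Put-call parity: C - P = S_0 * exp(-qT) - K * exp(-rT).
S_0 * exp(-qT) = 99.3500 * 1.00000000 = 99.35000000
K * exp(-rT) = 115.3100 * 0.98511194 = 113.59325776
P = C - S*exp(-qT) + K*exp(-rT)
P = 15.0646 - 99.35000000 + 113.59325776 = 29.3079


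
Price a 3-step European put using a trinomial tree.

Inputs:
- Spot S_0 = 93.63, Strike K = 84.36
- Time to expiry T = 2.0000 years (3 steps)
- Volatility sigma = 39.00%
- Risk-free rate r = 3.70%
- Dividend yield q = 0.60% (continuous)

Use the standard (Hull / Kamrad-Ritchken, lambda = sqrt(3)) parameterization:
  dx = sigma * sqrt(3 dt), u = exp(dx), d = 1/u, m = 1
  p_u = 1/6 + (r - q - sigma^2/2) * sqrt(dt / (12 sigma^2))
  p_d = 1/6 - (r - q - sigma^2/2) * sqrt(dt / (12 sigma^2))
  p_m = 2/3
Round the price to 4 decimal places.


dt = T/N = 0.666667; dx = sigma*sqrt(3*dt) = 0.551543
u = exp(dx) = 1.735930; d = 1/u = 0.576060
p_u = 0.139440, p_m = 0.666667, p_d = 0.193893
Discount per step: exp(-r*dt) = 0.975635
Stock lattice S(k, j) with j the centered position index:
  k=0: S(0,+0) = 93.6300
  k=1: S(1,-1) = 53.9365; S(1,+0) = 93.6300; S(1,+1) = 162.5351
  k=2: S(2,-2) = 31.0707; S(2,-1) = 53.9365; S(2,+0) = 93.6300; S(2,+1) = 162.5351; S(2,+2) = 282.1496
  k=3: S(3,-3) = 17.8986; S(3,-2) = 31.0707; S(3,-1) = 53.9365; S(3,+0) = 93.6300; S(3,+1) = 162.5351; S(3,+2) = 282.1496; S(3,+3) = 489.7920
Terminal payoffs V(N, j) = max(K - S_T, 0):
  V(3,-3) = 66.461427; V(3,-2) = 53.289331; V(3,-1) = 30.423493; V(3,+0) = 0.000000; V(3,+1) = 0.000000; V(3,+2) = 0.000000; V(3,+3) = 0.000000
Backward induction: V(k, j) = exp(-r*dt) * [p_u * V(k+1, j+1) + p_m * V(k+1, j) + p_d * V(k+1, j-1)]
  V(2,-2) = exp(-r*dt) * [p_u*30.423493 + p_m*53.289331 + p_d*66.461427] = 51.371966
  V(2,-1) = exp(-r*dt) * [p_u*0.000000 + p_m*30.423493 + p_d*53.289331] = 29.868846
  V(2,+0) = exp(-r*dt) * [p_u*0.000000 + p_m*0.000000 + p_d*30.423493] = 5.755185
  V(2,+1) = exp(-r*dt) * [p_u*0.000000 + p_m*0.000000 + p_d*0.000000] = 0.000000
  V(2,+2) = exp(-r*dt) * [p_u*0.000000 + p_m*0.000000 + p_d*0.000000] = 0.000000
  V(1,-1) = exp(-r*dt) * [p_u*5.755185 + p_m*29.868846 + p_d*51.371966] = 29.928335
  V(1,+0) = exp(-r*dt) * [p_u*0.000000 + p_m*5.755185 + p_d*29.868846] = 9.393570
  V(1,+1) = exp(-r*dt) * [p_u*0.000000 + p_m*0.000000 + p_d*5.755185] = 1.088703
  V(0,+0) = exp(-r*dt) * [p_u*1.088703 + p_m*9.393570 + p_d*29.928335] = 11.919424

Answer: Price = V(0,0) = 11.9194


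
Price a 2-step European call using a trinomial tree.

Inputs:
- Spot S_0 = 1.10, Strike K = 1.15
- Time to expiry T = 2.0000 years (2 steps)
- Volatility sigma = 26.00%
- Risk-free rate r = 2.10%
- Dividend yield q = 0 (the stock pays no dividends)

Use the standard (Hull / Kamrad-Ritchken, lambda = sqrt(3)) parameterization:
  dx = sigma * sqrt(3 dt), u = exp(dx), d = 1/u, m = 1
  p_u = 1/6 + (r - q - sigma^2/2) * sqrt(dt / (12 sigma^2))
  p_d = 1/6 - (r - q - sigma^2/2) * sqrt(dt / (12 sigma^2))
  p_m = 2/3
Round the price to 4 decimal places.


dt = T/N = 1.000000; dx = sigma*sqrt(3*dt) = 0.450333
u = exp(dx) = 1.568835; d = 1/u = 0.637416
p_u = 0.152455, p_m = 0.666667, p_d = 0.180878
Discount per step: exp(-r*dt) = 0.979219
Stock lattice S(k, j) with j the centered position index:
  k=0: S(0,+0) = 1.1000
  k=1: S(1,-1) = 0.7012; S(1,+0) = 1.1000; S(1,+1) = 1.7257
  k=2: S(2,-2) = 0.4469; S(2,-1) = 0.7012; S(2,+0) = 1.1000; S(2,+1) = 1.7257; S(2,+2) = 2.7074
Terminal payoffs V(N, j) = max(S_T - K, 0):
  V(2,-2) = 0.000000; V(2,-1) = 0.000000; V(2,+0) = 0.000000; V(2,+1) = 0.575718; V(2,+2) = 1.557367
Backward induction: V(k, j) = exp(-r*dt) * [p_u * V(k+1, j+1) + p_m * V(k+1, j) + p_d * V(k+1, j-1)]
  V(1,-1) = exp(-r*dt) * [p_u*0.000000 + p_m*0.000000 + p_d*0.000000] = 0.000000
  V(1,+0) = exp(-r*dt) * [p_u*0.575718 + p_m*0.000000 + p_d*0.000000] = 0.085947
  V(1,+1) = exp(-r*dt) * [p_u*1.557367 + p_m*0.575718 + p_d*0.000000] = 0.608331
  V(0,+0) = exp(-r*dt) * [p_u*0.608331 + p_m*0.085947 + p_d*0.000000] = 0.146923

Answer: Price = V(0,0) = 0.1469


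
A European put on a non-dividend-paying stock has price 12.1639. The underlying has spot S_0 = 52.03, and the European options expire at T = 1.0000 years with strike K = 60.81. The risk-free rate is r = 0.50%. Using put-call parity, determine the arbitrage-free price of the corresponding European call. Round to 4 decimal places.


Answer: Call price = 3.6872

Derivation:
Put-call parity: C - P = S_0 * exp(-qT) - K * exp(-rT).
S_0 * exp(-qT) = 52.0300 * 1.00000000 = 52.03000000
K * exp(-rT) = 60.8100 * 0.99501248 = 60.50670886
C = P + S*exp(-qT) - K*exp(-rT)
C = 12.1639 + 52.03000000 - 60.50670886 = 3.6872


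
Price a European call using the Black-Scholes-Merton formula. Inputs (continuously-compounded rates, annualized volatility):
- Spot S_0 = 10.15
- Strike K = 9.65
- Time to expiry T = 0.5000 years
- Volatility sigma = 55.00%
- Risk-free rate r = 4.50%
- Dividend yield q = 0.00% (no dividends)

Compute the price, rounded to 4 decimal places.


d1 = (ln(S/K) + (r - q + 0.5*sigma^2) * T) / (sigma * sqrt(T)) = 0.38219968
d2 = d1 - sigma * sqrt(T) = -0.00670905
exp(-rT) = 0.97775124; exp(-qT) = 1.00000000
C = S_0 * exp(-qT) * N(d1) - K * exp(-rT) * N(d2)
N(d1) = 0.64884337; N(d2) = 0.49732349
C = 10.1500 * 1.00000000 * 0.64884337 - 9.6500 * 0.97775124 * 0.49732349 = 1.8934

Answer: Price = 1.8934


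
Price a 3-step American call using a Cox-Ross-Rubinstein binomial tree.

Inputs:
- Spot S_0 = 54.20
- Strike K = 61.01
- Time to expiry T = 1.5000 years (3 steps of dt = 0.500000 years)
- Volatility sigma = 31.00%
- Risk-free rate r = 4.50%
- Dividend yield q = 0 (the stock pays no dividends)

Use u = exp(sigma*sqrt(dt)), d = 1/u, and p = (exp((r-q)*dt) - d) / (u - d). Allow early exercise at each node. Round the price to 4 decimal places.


Answer: Price = V(0,0) = 7.2560

Derivation:
dt = T/N = 0.500000
u = exp(sigma*sqrt(dt)) = 1.245084; d = 1/u = 0.803159
p = (exp((r-q)*dt) - d) / (u - d) = 0.496908
Discount per step: exp(-r*dt) = 0.977751
Stock lattice S(k, i) with i counting down-moves:
  k=0: S(0,0) = 54.2000
  k=1: S(1,0) = 67.4836; S(1,1) = 43.5312
  k=2: S(2,0) = 84.0227; S(2,1) = 54.2000; S(2,2) = 34.9625
  k=3: S(3,0) = 104.6153; S(3,1) = 67.4836; S(3,2) = 43.5312; S(3,3) = 28.0804
Terminal payoffs V(N, i) = max(S_T - K, 0):
  V(3,0) = 43.605342; V(3,1) = 6.473560; V(3,2) = 0.000000; V(3,3) = 0.000000
Backward induction: V(k, i) = exp(-r*dt) * [p * V(k+1, i) + (1-p) * V(k+1, i+1)]; then take max(V_cont, immediate exercise) for American.
  V(2,0) = exp(-r*dt) * [p*43.605342 + (1-p)*6.473560] = 24.370106; exercise = 23.012709; V(2,0) = max -> 24.370106
  V(2,1) = exp(-r*dt) * [p*6.473560 + (1-p)*0.000000] = 3.145196; exercise = 0.000000; V(2,1) = max -> 3.145196
  V(2,2) = exp(-r*dt) * [p*0.000000 + (1-p)*0.000000] = 0.000000; exercise = 0.000000; V(2,2) = max -> 0.000000
  V(1,0) = exp(-r*dt) * [p*24.370106 + (1-p)*3.145196] = 13.387399; exercise = 6.473560; V(1,0) = max -> 13.387399
  V(1,1) = exp(-r*dt) * [p*3.145196 + (1-p)*0.000000] = 1.528102; exercise = 0.000000; V(1,1) = max -> 1.528102
  V(0,0) = exp(-r*dt) * [p*13.387399 + (1-p)*1.528102] = 7.255975; exercise = 0.000000; V(0,0) = max -> 7.255975


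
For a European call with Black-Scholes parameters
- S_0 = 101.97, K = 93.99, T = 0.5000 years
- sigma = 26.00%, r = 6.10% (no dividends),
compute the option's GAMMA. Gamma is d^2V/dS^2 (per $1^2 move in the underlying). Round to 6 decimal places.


d1 = 0.7010705845; d2 = 0.5172228214
phi(d1) = 0.3120198363; exp(-qT) = 1.0000000000; exp(-rT) = 0.9699604321
Gamma = exp(-qT) * phi(d1) / (S * sigma * sqrt(T)) = 1.0000000000 * 0.3120198363 / (101.9700 * 0.2600 * 0.7071067812) = 0.016644

Answer: Gamma = 0.016644


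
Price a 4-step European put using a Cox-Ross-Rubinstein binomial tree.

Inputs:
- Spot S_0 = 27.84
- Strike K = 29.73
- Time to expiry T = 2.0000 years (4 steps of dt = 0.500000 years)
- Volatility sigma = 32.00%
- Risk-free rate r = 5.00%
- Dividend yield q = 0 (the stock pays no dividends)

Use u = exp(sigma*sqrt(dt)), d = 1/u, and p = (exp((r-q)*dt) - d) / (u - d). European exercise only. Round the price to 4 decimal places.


Answer: Price = V(0,0) = 4.4222

Derivation:
dt = T/N = 0.500000
u = exp(sigma*sqrt(dt)) = 1.253919; d = 1/u = 0.797499
p = (exp((r-q)*dt) - d) / (u - d) = 0.499136
Discount per step: exp(-r*dt) = 0.975310
Stock lattice S(k, i) with i counting down-moves:
  k=0: S(0,0) = 27.8400
  k=1: S(1,0) = 34.9091; S(1,1) = 22.2024
  k=2: S(2,0) = 43.7732; S(2,1) = 27.8400; S(2,2) = 17.7064
  k=3: S(3,0) = 54.8881; S(3,1) = 34.9091; S(3,2) = 22.2024; S(3,3) = 14.1208
  k=4: S(4,0) = 68.8252; S(4,1) = 43.7732; S(4,2) = 27.8400; S(4,3) = 17.7064; S(4,4) = 11.2614
Terminal payoffs V(N, i) = max(K - S_T, 0):
  V(4,0) = 0.000000; V(4,1) = 0.000000; V(4,2) = 1.890000; V(4,3) = 12.023612; V(4,4) = 18.468643
Backward induction: V(k, i) = exp(-r*dt) * [p * V(k+1, i) + (1-p) * V(k+1, i+1)].
  V(3,0) = exp(-r*dt) * [p*0.000000 + (1-p)*0.000000] = 0.000000
  V(3,1) = exp(-r*dt) * [p*0.000000 + (1-p)*1.890000] = 0.923260
  V(3,2) = exp(-r*dt) * [p*1.890000 + (1-p)*12.023612] = 6.793580
  V(3,3) = exp(-r*dt) * [p*12.023612 + (1-p)*18.468643] = 14.875129
  V(2,0) = exp(-r*dt) * [p*0.000000 + (1-p)*0.923260] = 0.451010
  V(2,1) = exp(-r*dt) * [p*0.923260 + (1-p)*6.793580] = 3.768101
  V(2,2) = exp(-r*dt) * [p*6.793580 + (1-p)*14.875129] = 10.573662
  V(1,0) = exp(-r*dt) * [p*0.451010 + (1-p)*3.768101] = 2.060266
  V(1,1) = exp(-r*dt) * [p*3.768101 + (1-p)*10.573662] = 6.999566
  V(0,0) = exp(-r*dt) * [p*2.060266 + (1-p)*6.999566] = 4.422234


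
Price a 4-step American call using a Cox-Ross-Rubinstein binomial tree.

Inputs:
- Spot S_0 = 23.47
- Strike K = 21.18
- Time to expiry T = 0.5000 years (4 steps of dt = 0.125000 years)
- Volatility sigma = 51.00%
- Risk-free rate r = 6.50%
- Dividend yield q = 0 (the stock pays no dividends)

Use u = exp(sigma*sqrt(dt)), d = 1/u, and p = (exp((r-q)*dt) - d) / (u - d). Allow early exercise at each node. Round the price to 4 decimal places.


dt = T/N = 0.125000
u = exp(sigma*sqrt(dt)) = 1.197591; d = 1/u = 0.835009
p = (exp((r-q)*dt) - d) / (u - d) = 0.477544
Discount per step: exp(-r*dt) = 0.991908
Stock lattice S(k, i) with i counting down-moves:
  k=0: S(0,0) = 23.4700
  k=1: S(1,0) = 28.1075; S(1,1) = 19.5977
  k=2: S(2,0) = 33.6613; S(2,1) = 23.4700; S(2,2) = 16.3642
  k=3: S(3,0) = 40.3124; S(3,1) = 28.1075; S(3,2) = 19.5977; S(3,3) = 13.6643
  k=4: S(4,0) = 48.2778; S(4,1) = 33.6613; S(4,2) = 23.4700; S(4,3) = 16.3642; S(4,4) = 11.4098
Terminal payoffs V(N, i) = max(S_T - K, 0):
  V(4,0) = 27.097805; V(4,1) = 12.481255; V(4,2) = 2.290000; V(4,3) = 0.000000; V(4,4) = 0.000000
Backward induction: V(k, i) = exp(-r*dt) * [p * V(k+1, i) + (1-p) * V(k+1, i+1)]; then take max(V_cont, immediate exercise) for American.
  V(3,0) = exp(-r*dt) * [p*27.097805 + (1-p)*12.481255] = 19.303814; exercise = 19.132424; V(3,0) = max -> 19.303814
  V(3,1) = exp(-r*dt) * [p*12.481255 + (1-p)*2.290000] = 7.098856; exercise = 6.927466; V(3,1) = max -> 7.098856
  V(3,2) = exp(-r*dt) * [p*2.290000 + (1-p)*0.000000] = 1.084726; exercise = 0.000000; V(3,2) = max -> 1.084726
  V(3,3) = exp(-r*dt) * [p*0.000000 + (1-p)*0.000000] = 0.000000; exercise = 0.000000; V(3,3) = max -> 0.000000
  V(2,0) = exp(-r*dt) * [p*19.303814 + (1-p)*7.098856] = 12.822649; exercise = 12.481255; V(2,0) = max -> 12.822649
  V(2,1) = exp(-r*dt) * [p*7.098856 + (1-p)*1.084726] = 3.924718; exercise = 2.290000; V(2,1) = max -> 3.924718
  V(2,2) = exp(-r*dt) * [p*1.084726 + (1-p)*0.000000] = 0.513812; exercise = 0.000000; V(2,2) = max -> 0.513812
  V(1,0) = exp(-r*dt) * [p*12.822649 + (1-p)*3.924718] = 8.107725; exercise = 6.927466; V(1,0) = max -> 8.107725
  V(1,1) = exp(-r*dt) * [p*3.924718 + (1-p)*0.513812] = 2.125330; exercise = 0.000000; V(1,1) = max -> 2.125330
  V(0,0) = exp(-r*dt) * [p*8.107725 + (1-p)*2.125330] = 4.941869; exercise = 2.290000; V(0,0) = max -> 4.941869

Answer: Price = V(0,0) = 4.9419


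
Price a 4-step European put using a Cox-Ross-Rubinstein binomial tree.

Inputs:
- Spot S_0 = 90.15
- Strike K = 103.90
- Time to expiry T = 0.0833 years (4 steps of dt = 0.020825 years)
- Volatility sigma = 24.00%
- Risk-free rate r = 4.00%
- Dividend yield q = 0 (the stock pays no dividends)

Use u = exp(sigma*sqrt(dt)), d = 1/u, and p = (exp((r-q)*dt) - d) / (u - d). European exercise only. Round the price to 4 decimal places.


dt = T/N = 0.020825
u = exp(sigma*sqrt(dt)) = 1.035241; d = 1/u = 0.965959
p = (exp((r-q)*dt) - d) / (u - d) = 0.503371
Discount per step: exp(-r*dt) = 0.999167
Stock lattice S(k, i) with i counting down-moves:
  k=0: S(0,0) = 90.1500
  k=1: S(1,0) = 93.3270; S(1,1) = 87.0812
  k=2: S(2,0) = 96.6159; S(2,1) = 90.1500; S(2,2) = 84.1168
  k=3: S(3,0) = 100.0207; S(3,1) = 93.3270; S(3,2) = 87.0812; S(3,3) = 81.2534
  k=4: S(4,0) = 103.5455; S(4,1) = 96.6159; S(4,2) = 90.1500; S(4,3) = 84.1168; S(4,4) = 78.4874
Terminal payoffs V(N, i) = max(K - S_T, 0):
  V(4,0) = 0.354482; V(4,1) = 7.284119; V(4,2) = 13.750000; V(4,3) = 19.783161; V(4,4) = 25.412561
Backward induction: V(k, i) = exp(-r*dt) * [p * V(k+1, i) + (1-p) * V(k+1, i+1)].
  V(3,0) = exp(-r*dt) * [p*0.354482 + (1-p)*7.284119] = 3.792783
  V(3,1) = exp(-r*dt) * [p*7.284119 + (1-p)*13.750000] = 10.486526
  V(3,2) = exp(-r*dt) * [p*13.750000 + (1-p)*19.783161] = 16.732301
  V(3,3) = exp(-r*dt) * [p*19.783161 + (1-p)*25.412561] = 22.560086
  V(2,0) = exp(-r*dt) * [p*3.792783 + (1-p)*10.486526] = 7.111166
  V(2,1) = exp(-r*dt) * [p*10.486526 + (1-p)*16.732301] = 13.577047
  V(2,2) = exp(-r*dt) * [p*16.732301 + (1-p)*22.560086] = 19.610208
  V(1,0) = exp(-r*dt) * [p*7.111166 + (1-p)*13.577047] = 10.313717
  V(1,1) = exp(-r*dt) * [p*13.577047 + (1-p)*19.610208] = 16.559491
  V(0,0) = exp(-r*dt) * [p*10.313717 + (1-p)*16.559491] = 13.404381

Answer: Price = V(0,0) = 13.4044


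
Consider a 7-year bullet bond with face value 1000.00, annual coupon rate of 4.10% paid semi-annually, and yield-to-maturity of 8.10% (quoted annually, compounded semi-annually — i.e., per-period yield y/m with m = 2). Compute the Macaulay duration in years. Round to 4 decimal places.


Answer: Macaulay duration = 6.0237 years

Derivation:
Coupon per period c = face * coupon_rate / m = 20.500000
Periods per year m = 2; per-period yield y/m = 0.040500
Number of cashflows N = 14
Cashflows (t years, CF_t, discount factor 1/(1+y/m)^(m*t), PV):
  t = 0.5000: CF_t = 20.500000, DF = 0.961076, PV = 19.702066
  t = 1.0000: CF_t = 20.500000, DF = 0.923668, PV = 18.935191
  t = 1.5000: CF_t = 20.500000, DF = 0.887715, PV = 18.198165
  t = 2.0000: CF_t = 20.500000, DF = 0.853162, PV = 17.489827
  t = 2.5000: CF_t = 20.500000, DF = 0.819954, PV = 16.809060
  t = 3.0000: CF_t = 20.500000, DF = 0.788039, PV = 16.154791
  t = 3.5000: CF_t = 20.500000, DF = 0.757365, PV = 15.525989
  t = 4.0000: CF_t = 20.500000, DF = 0.727886, PV = 14.921662
  t = 4.5000: CF_t = 20.500000, DF = 0.699554, PV = 14.340857
  t = 5.0000: CF_t = 20.500000, DF = 0.672325, PV = 13.782659
  t = 5.5000: CF_t = 20.500000, DF = 0.646156, PV = 13.246189
  t = 6.0000: CF_t = 20.500000, DF = 0.621005, PV = 12.730599
  t = 6.5000: CF_t = 20.500000, DF = 0.596833, PV = 12.235079
  t = 7.0000: CF_t = 1020.500000, DF = 0.573602, PV = 585.361056
Price P = sum_t PV_t = 789.433190
Macaulay numerator sum_t t * PV_t:
  t * PV_t at t = 0.5000: 9.851033
  t * PV_t at t = 1.0000: 18.935191
  t * PV_t at t = 1.5000: 27.297248
  t * PV_t at t = 2.0000: 34.979655
  t * PV_t at t = 2.5000: 42.022651
  t * PV_t at t = 3.0000: 48.464374
  t * PV_t at t = 3.5000: 54.340961
  t * PV_t at t = 4.0000: 59.686646
  t * PV_t at t = 4.5000: 64.533856
  t * PV_t at t = 5.0000: 68.913296
  t * PV_t at t = 5.5000: 72.854037
  t * PV_t at t = 6.0000: 76.383595
  t * PV_t at t = 6.5000: 79.528011
  t * PV_t at t = 7.0000: 4097.527391
Macaulay duration D = (sum_t t * PV_t) / P = 4755.317944 / 789.433190 = 6.023712


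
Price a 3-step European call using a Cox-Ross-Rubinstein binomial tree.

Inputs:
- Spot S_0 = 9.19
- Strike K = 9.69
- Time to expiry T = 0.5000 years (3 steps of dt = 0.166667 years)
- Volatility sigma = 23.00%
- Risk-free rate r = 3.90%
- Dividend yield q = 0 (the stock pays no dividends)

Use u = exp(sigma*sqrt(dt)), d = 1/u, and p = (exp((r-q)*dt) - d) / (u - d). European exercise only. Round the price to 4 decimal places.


Answer: Price = V(0,0) = 0.4784

Derivation:
dt = T/N = 0.166667
u = exp(sigma*sqrt(dt)) = 1.098447; d = 1/u = 0.910376
p = (exp((r-q)*dt) - d) / (u - d) = 0.511217
Discount per step: exp(-r*dt) = 0.993521
Stock lattice S(k, i) with i counting down-moves:
  k=0: S(0,0) = 9.1900
  k=1: S(1,0) = 10.0947; S(1,1) = 8.3664
  k=2: S(2,0) = 11.0885; S(2,1) = 9.1900; S(2,2) = 7.6165
  k=3: S(3,0) = 12.1801; S(3,1) = 10.0947; S(3,2) = 8.3664; S(3,3) = 6.9339
Terminal payoffs V(N, i) = max(S_T - K, 0):
  V(3,0) = 2.490146; V(3,1) = 0.404725; V(3,2) = 0.000000; V(3,3) = 0.000000
Backward induction: V(k, i) = exp(-r*dt) * [p * V(k+1, i) + (1-p) * V(k+1, i+1)].
  V(2,0) = exp(-r*dt) * [p*2.490146 + (1-p)*0.404725] = 1.461299
  V(2,1) = exp(-r*dt) * [p*0.404725 + (1-p)*0.000000] = 0.205562
  V(2,2) = exp(-r*dt) * [p*0.000000 + (1-p)*0.000000] = 0.000000
  V(1,0) = exp(-r*dt) * [p*1.461299 + (1-p)*0.205562] = 0.842025
  V(1,1) = exp(-r*dt) * [p*0.205562 + (1-p)*0.000000] = 0.104406
  V(0,0) = exp(-r*dt) * [p*0.842025 + (1-p)*0.104406] = 0.478370


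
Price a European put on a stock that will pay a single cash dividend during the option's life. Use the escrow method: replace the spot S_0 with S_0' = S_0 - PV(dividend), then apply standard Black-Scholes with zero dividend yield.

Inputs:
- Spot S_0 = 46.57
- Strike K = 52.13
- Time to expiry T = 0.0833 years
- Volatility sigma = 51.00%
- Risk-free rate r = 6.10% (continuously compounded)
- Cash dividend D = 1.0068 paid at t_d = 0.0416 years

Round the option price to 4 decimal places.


Answer: Price = 7.0444

Derivation:
PV(D) = D * exp(-r * t_d) = 1.0068 * 0.99746562 = 1.00424838
S_0' = S_0 - PV(D) = 46.5700 - 1.00424838 = 45.56575162
d1 = (ln(S_0'/K) + (r + sigma^2/2)*T) / (sigma*sqrt(T)) = -0.80620853
d2 = d1 - sigma*sqrt(T) = -0.95340340
exp(-rT) = 0.99493159
N(-d1) = 0.78993869; N(-d2) = 0.82980714
P = K * exp(-rT) * N(-d2) - S_0' * N(-d1) = 52.1300 * 0.99493159 * 0.82980714 - 45.56575162 * 0.78993869 = 7.0444


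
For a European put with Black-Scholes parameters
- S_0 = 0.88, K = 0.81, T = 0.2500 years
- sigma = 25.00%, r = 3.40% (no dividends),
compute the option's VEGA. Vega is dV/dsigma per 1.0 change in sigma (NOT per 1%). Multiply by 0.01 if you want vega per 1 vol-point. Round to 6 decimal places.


d1 = 0.7936012784; d2 = 0.6686012784
phi(d1) = 0.2911723184; exp(-qT) = 1.0000000000; exp(-rT) = 0.9915360229
Vega = S * exp(-qT) * phi(d1) * sqrt(T) = 0.8800 * 1.0000000000 * 0.2911723184 * 0.5000000000 = 0.128116

Answer: Vega = 0.128116


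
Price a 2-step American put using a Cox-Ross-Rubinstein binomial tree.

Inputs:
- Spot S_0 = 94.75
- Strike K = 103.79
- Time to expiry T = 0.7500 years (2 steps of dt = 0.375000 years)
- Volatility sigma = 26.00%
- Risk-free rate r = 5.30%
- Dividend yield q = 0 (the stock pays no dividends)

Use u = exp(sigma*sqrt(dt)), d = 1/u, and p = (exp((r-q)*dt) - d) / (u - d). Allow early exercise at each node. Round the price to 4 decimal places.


Answer: Price = V(0,0) = 12.9147

Derivation:
dt = T/N = 0.375000
u = exp(sigma*sqrt(dt)) = 1.172592; d = 1/u = 0.852811
p = (exp((r-q)*dt) - d) / (u - d) = 0.523053
Discount per step: exp(-r*dt) = 0.980321
Stock lattice S(k, i) with i counting down-moves:
  k=0: S(0,0) = 94.7500
  k=1: S(1,0) = 111.1031; S(1,1) = 80.8039
  k=2: S(2,0) = 130.2786; S(2,1) = 94.7500; S(2,2) = 68.9105
Terminal payoffs V(N, i) = max(K - S_T, 0):
  V(2,0) = 0.000000; V(2,1) = 9.040000; V(2,2) = 34.879526
Backward induction: V(k, i) = exp(-r*dt) * [p * V(k+1, i) + (1-p) * V(k+1, i+1)]; then take max(V_cont, immediate exercise) for American.
  V(1,0) = exp(-r*dt) * [p*0.000000 + (1-p)*9.040000] = 4.226750; exercise = 0.000000; V(1,0) = max -> 4.226750
  V(1,1) = exp(-r*dt) * [p*9.040000 + (1-p)*34.879526] = 20.943656; exercise = 22.986118; V(1,1) = max -> 22.986118
  V(0,0) = exp(-r*dt) * [p*4.226750 + (1-p)*22.986118] = 12.914720; exercise = 9.040000; V(0,0) = max -> 12.914720


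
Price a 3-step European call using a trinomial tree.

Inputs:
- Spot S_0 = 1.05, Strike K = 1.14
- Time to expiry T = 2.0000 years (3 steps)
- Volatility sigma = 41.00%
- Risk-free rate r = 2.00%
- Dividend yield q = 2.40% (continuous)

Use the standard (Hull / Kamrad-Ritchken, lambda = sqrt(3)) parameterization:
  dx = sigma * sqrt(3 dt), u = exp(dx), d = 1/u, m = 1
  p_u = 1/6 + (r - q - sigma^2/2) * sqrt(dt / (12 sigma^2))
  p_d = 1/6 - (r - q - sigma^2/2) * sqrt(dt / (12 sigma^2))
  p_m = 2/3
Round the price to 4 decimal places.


Answer: Price = V(0,0) = 0.1799

Derivation:
dt = T/N = 0.666667; dx = sigma*sqrt(3*dt) = 0.579828
u = exp(dx) = 1.785730; d = 1/u = 0.559995
p_u = 0.116048, p_m = 0.666667, p_d = 0.217285
Discount per step: exp(-r*dt) = 0.986755
Stock lattice S(k, j) with j the centered position index:
  k=0: S(0,+0) = 1.0500
  k=1: S(1,-1) = 0.5880; S(1,+0) = 1.0500; S(1,+1) = 1.8750
  k=2: S(2,-2) = 0.3293; S(2,-1) = 0.5880; S(2,+0) = 1.0500; S(2,+1) = 1.8750; S(2,+2) = 3.3483
  k=3: S(3,-3) = 0.1844; S(3,-2) = 0.3293; S(3,-1) = 0.5880; S(3,+0) = 1.0500; S(3,+1) = 1.8750; S(3,+2) = 3.3483; S(3,+3) = 5.9791
Terminal payoffs V(N, j) = max(S_T - K, 0):
  V(3,-3) = 0.000000; V(3,-2) = 0.000000; V(3,-1) = 0.000000; V(3,+0) = 0.000000; V(3,+1) = 0.735017; V(3,+2) = 2.208275; V(3,+3) = 4.839117
Backward induction: V(k, j) = exp(-r*dt) * [p_u * V(k+1, j+1) + p_m * V(k+1, j) + p_d * V(k+1, j-1)]
  V(2,-2) = exp(-r*dt) * [p_u*0.000000 + p_m*0.000000 + p_d*0.000000] = 0.000000
  V(2,-1) = exp(-r*dt) * [p_u*0.000000 + p_m*0.000000 + p_d*0.000000] = 0.000000
  V(2,+0) = exp(-r*dt) * [p_u*0.735017 + p_m*0.000000 + p_d*0.000000] = 0.084168
  V(2,+1) = exp(-r*dt) * [p_u*2.208275 + p_m*0.735017 + p_d*0.000000] = 0.736393
  V(2,+2) = exp(-r*dt) * [p_u*4.839117 + p_m*2.208275 + p_d*0.735017] = 2.164410
  V(1,-1) = exp(-r*dt) * [p_u*0.084168 + p_m*0.000000 + p_d*0.000000] = 0.009638
  V(1,+0) = exp(-r*dt) * [p_u*0.736393 + p_m*0.084168 + p_d*0.000000] = 0.139694
  V(1,+1) = exp(-r*dt) * [p_u*2.164410 + p_m*0.736393 + p_d*0.084168] = 0.750322
  V(0,+0) = exp(-r*dt) * [p_u*0.750322 + p_m*0.139694 + p_d*0.009638] = 0.179882


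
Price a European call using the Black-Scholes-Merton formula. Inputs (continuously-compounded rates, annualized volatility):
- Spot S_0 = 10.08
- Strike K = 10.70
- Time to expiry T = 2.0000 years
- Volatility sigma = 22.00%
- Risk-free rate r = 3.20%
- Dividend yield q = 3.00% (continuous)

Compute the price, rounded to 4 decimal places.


Answer: Price = 0.9544

Derivation:
d1 = (ln(S/K) + (r - q + 0.5*sigma^2) * T) / (sigma * sqrt(T)) = -0.02343249
d2 = d1 - sigma * sqrt(T) = -0.33455947
exp(-rT) = 0.93800500; exp(-qT) = 0.94176453
C = S_0 * exp(-qT) * N(d1) - K * exp(-rT) * N(d2)
N(d1) = 0.49065265; N(d2) = 0.36897871
C = 10.0800 * 0.94176453 * 0.49065265 - 10.7000 * 0.93800500 * 0.36897871 = 0.9544


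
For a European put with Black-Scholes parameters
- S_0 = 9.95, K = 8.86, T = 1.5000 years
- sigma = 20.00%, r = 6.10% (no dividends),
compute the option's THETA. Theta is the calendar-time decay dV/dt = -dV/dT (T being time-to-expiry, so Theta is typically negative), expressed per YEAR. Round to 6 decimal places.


d1 = 0.9696949630; d2 = 0.7247459887
phi(d1) = 0.2493013947; exp(-qT) = 1.0000000000; exp(-rT) = 0.9125613162
Theta = -S*exp(-qT)*phi(d1)*sigma/(2*sqrt(T)) + r*K*exp(-rT)*N(-d2) - q*S*exp(-qT)*N(-d1)
N(-d1) = 0.1660992810; N(-d2) = 0.2343039381; sqrt(T) = 1.2247448714
Term 1 = -9.9500 * 1.0000000000 * 0.2493013947 * 0.2000 / (2 * 1.2247448714) = -0.2025359677
Term 2 = 0.0610 * 8.8600 * 0.9125613162 * 0.2343039381 = 0.1155593792
Term 3 = 0 (no dividend yield, q = 0)
Theta = -0.2025359677 + (0.1155593792) + (0.0000000000) = -0.086977

Answer: Theta = -0.086977


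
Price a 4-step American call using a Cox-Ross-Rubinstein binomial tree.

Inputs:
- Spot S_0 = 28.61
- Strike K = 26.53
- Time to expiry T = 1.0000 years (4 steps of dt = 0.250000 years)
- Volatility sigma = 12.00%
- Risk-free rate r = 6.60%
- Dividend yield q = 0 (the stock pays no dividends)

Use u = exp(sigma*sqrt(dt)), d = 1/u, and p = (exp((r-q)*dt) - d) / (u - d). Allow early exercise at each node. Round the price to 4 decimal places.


Answer: Price = V(0,0) = 3.9940

Derivation:
dt = T/N = 0.250000
u = exp(sigma*sqrt(dt)) = 1.061837; d = 1/u = 0.941765
p = (exp((r-q)*dt) - d) / (u - d) = 0.623562
Discount per step: exp(-r*dt) = 0.983635
Stock lattice S(k, i) with i counting down-moves:
  k=0: S(0,0) = 28.6100
  k=1: S(1,0) = 30.3791; S(1,1) = 26.9439
  k=2: S(2,0) = 32.2577; S(2,1) = 28.6100; S(2,2) = 25.3748
  k=3: S(3,0) = 34.2524; S(3,1) = 30.3791; S(3,2) = 26.9439; S(3,3) = 23.8971
  k=4: S(4,0) = 36.3704; S(4,1) = 32.2577; S(4,2) = 28.6100; S(4,3) = 25.3748; S(4,4) = 22.5054
Terminal payoffs V(N, i) = max(S_T - K, 0):
  V(4,0) = 9.840438; V(4,1) = 5.727685; V(4,2) = 2.080000; V(4,3) = 0.000000; V(4,4) = 0.000000
Backward induction: V(k, i) = exp(-r*dt) * [p * V(k+1, i) + (1-p) * V(k+1, i+1)]; then take max(V_cont, immediate exercise) for American.
  V(3,0) = exp(-r*dt) * [p*9.840438 + (1-p)*5.727685] = 8.156542; exercise = 7.722389; V(3,0) = max -> 8.156542
  V(3,1) = exp(-r*dt) * [p*5.727685 + (1-p)*2.080000] = 4.283297; exercise = 3.849144; V(3,1) = max -> 4.283297
  V(3,2) = exp(-r*dt) * [p*2.080000 + (1-p)*0.000000] = 1.275784; exercise = 0.413883; V(3,2) = max -> 1.275784
  V(3,3) = exp(-r*dt) * [p*0.000000 + (1-p)*0.000000] = 0.000000; exercise = 0.000000; V(3,3) = max -> 0.000000
  V(2,0) = exp(-r*dt) * [p*8.156542 + (1-p)*4.283297] = 6.588887; exercise = 5.727685; V(2,0) = max -> 6.588887
  V(2,1) = exp(-r*dt) * [p*4.283297 + (1-p)*1.275784] = 3.099587; exercise = 2.080000; V(2,1) = max -> 3.099587
  V(2,2) = exp(-r*dt) * [p*1.275784 + (1-p)*0.000000] = 0.782512; exercise = 0.000000; V(2,2) = max -> 0.782512
  V(1,0) = exp(-r*dt) * [p*6.588887 + (1-p)*3.099587] = 5.189052; exercise = 3.849144; V(1,0) = max -> 5.189052
  V(1,1) = exp(-r*dt) * [p*3.099587 + (1-p)*0.782512] = 2.190902; exercise = 0.413883; V(1,1) = max -> 2.190902
  V(0,0) = exp(-r*dt) * [p*5.189052 + (1-p)*2.190902] = 3.993987; exercise = 2.080000; V(0,0) = max -> 3.993987


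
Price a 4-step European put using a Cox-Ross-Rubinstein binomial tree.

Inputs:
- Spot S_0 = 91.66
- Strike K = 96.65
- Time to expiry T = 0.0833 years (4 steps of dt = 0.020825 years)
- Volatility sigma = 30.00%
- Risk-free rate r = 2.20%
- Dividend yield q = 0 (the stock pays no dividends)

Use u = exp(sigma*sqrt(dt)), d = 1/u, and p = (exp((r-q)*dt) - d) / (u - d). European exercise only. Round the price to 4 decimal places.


Answer: Price = V(0,0) = 6.3547

Derivation:
dt = T/N = 0.020825
u = exp(sigma*sqrt(dt)) = 1.044243; d = 1/u = 0.957631
p = (exp((r-q)*dt) - d) / (u - d) = 0.494469
Discount per step: exp(-r*dt) = 0.999542
Stock lattice S(k, i) with i counting down-moves:
  k=0: S(0,0) = 91.6600
  k=1: S(1,0) = 95.7154; S(1,1) = 87.7765
  k=2: S(2,0) = 99.9501; S(2,1) = 91.6600; S(2,2) = 84.0575
  k=3: S(3,0) = 104.3723; S(3,1) = 95.7154; S(3,2) = 87.7765; S(3,3) = 80.4961
  k=4: S(4,0) = 108.9900; S(4,1) = 99.9501; S(4,2) = 91.6600; S(4,3) = 84.0575; S(4,4) = 77.0855
Terminal payoffs V(N, i) = max(K - S_T, 0):
  V(4,0) = 0.000000; V(4,1) = 0.000000; V(4,2) = 4.990000; V(4,3) = 12.592519; V(4,4) = 19.564466
Backward induction: V(k, i) = exp(-r*dt) * [p * V(k+1, i) + (1-p) * V(k+1, i+1)].
  V(3,0) = exp(-r*dt) * [p*0.000000 + (1-p)*0.000000] = 0.000000
  V(3,1) = exp(-r*dt) * [p*0.000000 + (1-p)*4.990000] = 2.521442
  V(3,2) = exp(-r*dt) * [p*4.990000 + (1-p)*12.592519] = 8.829260
  V(3,3) = exp(-r*dt) * [p*12.592519 + (1-p)*19.564466] = 16.109669
  V(2,0) = exp(-r*dt) * [p*0.000000 + (1-p)*2.521442] = 1.274082
  V(2,1) = exp(-r*dt) * [p*2.521442 + (1-p)*8.829260] = 5.707621
  V(2,2) = exp(-r*dt) * [p*8.829260 + (1-p)*16.109669] = 12.503999
  V(1,0) = exp(-r*dt) * [p*1.274082 + (1-p)*5.707621] = 3.513762
  V(1,1) = exp(-r*dt) * [p*5.707621 + (1-p)*12.503999] = 9.139210
  V(0,0) = exp(-r*dt) * [p*3.513762 + (1-p)*9.139210] = 6.354686


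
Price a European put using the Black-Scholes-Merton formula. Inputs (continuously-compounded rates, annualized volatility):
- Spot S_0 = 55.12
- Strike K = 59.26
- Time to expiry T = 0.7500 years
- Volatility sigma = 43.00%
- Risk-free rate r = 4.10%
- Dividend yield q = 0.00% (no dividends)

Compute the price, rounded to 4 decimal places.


d1 = (ln(S/K) + (r - q + 0.5*sigma^2) * T) / (sigma * sqrt(T)) = 0.07429178
d2 = d1 - sigma * sqrt(T) = -0.29809914
exp(-rT) = 0.96971797; exp(-qT) = 1.00000000
P = K * exp(-rT) * N(-d2) - S_0 * exp(-qT) * N(-d1)
N(-d1) = 0.47038911; N(-d2) = 0.61718625
P = 59.2600 * 0.96971797 * 0.61718625 - 55.1200 * 1.00000000 * 0.47038911 = 9.5391

Answer: Price = 9.5391


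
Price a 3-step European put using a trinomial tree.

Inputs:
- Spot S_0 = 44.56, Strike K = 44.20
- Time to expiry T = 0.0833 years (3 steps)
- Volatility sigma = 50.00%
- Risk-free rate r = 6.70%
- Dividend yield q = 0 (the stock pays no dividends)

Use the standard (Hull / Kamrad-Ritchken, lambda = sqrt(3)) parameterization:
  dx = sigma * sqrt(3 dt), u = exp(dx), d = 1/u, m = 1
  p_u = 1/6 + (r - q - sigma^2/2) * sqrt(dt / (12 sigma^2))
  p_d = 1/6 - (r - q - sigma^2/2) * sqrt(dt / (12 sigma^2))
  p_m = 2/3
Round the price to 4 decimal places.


Answer: Price = V(0,0) = 2.0813

Derivation:
dt = T/N = 0.027767; dx = sigma*sqrt(3*dt) = 0.144309
u = exp(dx) = 1.155241; d = 1/u = 0.865620
p_u = 0.161087, p_m = 0.666667, p_d = 0.172247
Discount per step: exp(-r*dt) = 0.998141
Stock lattice S(k, j) with j the centered position index:
  k=0: S(0,+0) = 44.5600
  k=1: S(1,-1) = 38.5720; S(1,+0) = 44.5600; S(1,+1) = 51.4775
  k=2: S(2,-2) = 33.3888; S(2,-1) = 38.5720; S(2,+0) = 44.5600; S(2,+1) = 51.4775; S(2,+2) = 59.4689
  k=3: S(3,-3) = 28.9020; S(3,-2) = 33.3888; S(3,-1) = 38.5720; S(3,+0) = 44.5600; S(3,+1) = 51.4775; S(3,+2) = 59.4689; S(3,+3) = 68.7009
Terminal payoffs V(N, j) = max(K - S_T, 0):
  V(3,-3) = 15.298008; V(3,-2) = 10.811244; V(3,-1) = 5.627951; V(3,+0) = 0.000000; V(3,+1) = 0.000000; V(3,+2) = 0.000000; V(3,+3) = 0.000000
Backward induction: V(k, j) = exp(-r*dt) * [p_u * V(k+1, j+1) + p_m * V(k+1, j) + p_d * V(k+1, j-1)]
  V(2,-2) = exp(-r*dt) * [p_u*5.627951 + p_m*10.811244 + p_d*15.298008] = 10.729135
  V(2,-1) = exp(-r*dt) * [p_u*0.000000 + p_m*5.627951 + p_d*10.811244] = 5.603733
  V(2,+0) = exp(-r*dt) * [p_u*0.000000 + p_m*0.000000 + p_d*5.627951] = 0.967594
  V(2,+1) = exp(-r*dt) * [p_u*0.000000 + p_m*0.000000 + p_d*0.000000] = 0.000000
  V(2,+2) = exp(-r*dt) * [p_u*0.000000 + p_m*0.000000 + p_d*0.000000] = 0.000000
  V(1,-1) = exp(-r*dt) * [p_u*0.967594 + p_m*5.603733 + p_d*10.729135] = 5.729077
  V(1,+0) = exp(-r*dt) * [p_u*0.000000 + p_m*0.967594 + p_d*5.603733] = 1.607293
  V(1,+1) = exp(-r*dt) * [p_u*0.000000 + p_m*0.000000 + p_d*0.967594] = 0.166355
  V(0,+0) = exp(-r*dt) * [p_u*0.166355 + p_m*1.607293 + p_d*5.729077] = 2.081265


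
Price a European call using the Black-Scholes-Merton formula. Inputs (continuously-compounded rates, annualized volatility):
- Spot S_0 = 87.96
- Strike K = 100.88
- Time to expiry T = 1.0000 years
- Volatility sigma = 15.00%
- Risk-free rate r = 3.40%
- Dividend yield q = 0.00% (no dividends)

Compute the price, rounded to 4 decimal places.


Answer: Price = 2.0257

Derivation:
d1 = (ln(S/K) + (r - q + 0.5*sigma^2) * T) / (sigma * sqrt(T)) = -0.61199684
d2 = d1 - sigma * sqrt(T) = -0.76199684
exp(-rT) = 0.96657150; exp(-qT) = 1.00000000
C = S_0 * exp(-qT) * N(d1) - K * exp(-rT) * N(d2)
N(d1) = 0.27026992; N(d2) = 0.22303095
C = 87.9600 * 1.00000000 * 0.27026992 - 100.8800 * 0.96657150 * 0.22303095 = 2.0257


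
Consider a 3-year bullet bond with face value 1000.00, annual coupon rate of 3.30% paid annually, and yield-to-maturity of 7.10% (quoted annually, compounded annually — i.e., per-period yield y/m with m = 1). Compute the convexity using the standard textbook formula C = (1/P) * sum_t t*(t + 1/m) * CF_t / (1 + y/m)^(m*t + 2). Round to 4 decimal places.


Coupon per period c = face * coupon_rate / m = 33.000000
Periods per year m = 1; per-period yield y/m = 0.071000
Number of cashflows N = 3
Cashflows (t years, CF_t, discount factor 1/(1+y/m)^(m*t), PV):
  t = 1.0000: CF_t = 33.000000, DF = 0.933707, PV = 30.812325
  t = 2.0000: CF_t = 33.000000, DF = 0.871808, PV = 28.769678
  t = 3.0000: CF_t = 1033.000000, DF = 0.814013, PV = 840.875907
Price P = sum_t PV_t = 900.457910
Convexity numerator sum_t t*(t + 1/m) * CF_t / (1+y/m)^(m*t + 2):
  t = 1.0000: term = 53.724889
  t = 2.0000: term = 150.489884
  t = 3.0000: term = 8796.992332
Convexity = (1/P) * sum = 9001.207104 / 900.457910 = 9.996255

Answer: Convexity = 9.9963


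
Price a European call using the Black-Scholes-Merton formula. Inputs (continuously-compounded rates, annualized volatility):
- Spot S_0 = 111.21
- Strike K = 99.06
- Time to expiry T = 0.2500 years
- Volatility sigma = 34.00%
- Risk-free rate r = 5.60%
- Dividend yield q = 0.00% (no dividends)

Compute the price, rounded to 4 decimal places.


d1 = (ln(S/K) + (r - q + 0.5*sigma^2) * T) / (sigma * sqrt(T)) = 0.84790929
d2 = d1 - sigma * sqrt(T) = 0.67790929
exp(-rT) = 0.98609754; exp(-qT) = 1.00000000
C = S_0 * exp(-qT) * N(d1) - K * exp(-rT) * N(d2)
N(d1) = 0.80175575; N(d2) = 0.75108539
C = 111.2100 * 1.00000000 * 0.80175575 - 99.0600 * 0.98609754 * 0.75108539 = 15.7951

Answer: Price = 15.7951


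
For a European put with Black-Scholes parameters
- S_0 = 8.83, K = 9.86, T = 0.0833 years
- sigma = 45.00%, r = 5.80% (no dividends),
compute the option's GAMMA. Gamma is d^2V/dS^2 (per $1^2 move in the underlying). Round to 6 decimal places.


Answer: Gamma = 0.263104

Derivation:
d1 = -0.7473610476; d2 = -0.8772388748
phi(d1) = 0.3017329872; exp(-qT) = 1.0000000000; exp(-rT) = 0.9951802524
Gamma = exp(-qT) * phi(d1) / (S * sigma * sqrt(T)) = 1.0000000000 * 0.3017329872 / (8.8300 * 0.4500 * 0.2886173938) = 0.263104


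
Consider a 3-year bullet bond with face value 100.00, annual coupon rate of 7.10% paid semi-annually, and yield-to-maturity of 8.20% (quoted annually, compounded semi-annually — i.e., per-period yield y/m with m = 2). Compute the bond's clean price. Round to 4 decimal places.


Answer: Price = 97.1262

Derivation:
Coupon per period c = face * coupon_rate / m = 3.550000
Periods per year m = 2; per-period yield y/m = 0.041000
Number of cashflows N = 6
Cashflows (t years, CF_t, discount factor 1/(1+y/m)^(m*t), PV):
  t = 0.5000: CF_t = 3.550000, DF = 0.960615, PV = 3.410183
  t = 1.0000: CF_t = 3.550000, DF = 0.922781, PV = 3.275872
  t = 1.5000: CF_t = 3.550000, DF = 0.886437, PV = 3.146851
  t = 2.0000: CF_t = 3.550000, DF = 0.851524, PV = 3.022912
  t = 2.5000: CF_t = 3.550000, DF = 0.817987, PV = 2.903854
  t = 3.0000: CF_t = 103.550000, DF = 0.785770, PV = 81.366517
Price P = sum_t PV_t = 97.126187
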